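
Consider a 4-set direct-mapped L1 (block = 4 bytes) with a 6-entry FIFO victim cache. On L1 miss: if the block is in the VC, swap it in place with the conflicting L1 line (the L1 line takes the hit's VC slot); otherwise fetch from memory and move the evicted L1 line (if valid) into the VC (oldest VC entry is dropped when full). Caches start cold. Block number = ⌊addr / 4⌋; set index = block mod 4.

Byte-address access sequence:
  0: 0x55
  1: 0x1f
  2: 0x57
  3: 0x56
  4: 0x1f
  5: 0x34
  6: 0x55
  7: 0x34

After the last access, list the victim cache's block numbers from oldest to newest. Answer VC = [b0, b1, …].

VC = [21]

  [0] addr=0x55 blk=21 s=1: MISS | VC []
  [1] addr=0x1f blk=7 s=3: MISS | VC []
  [2] addr=0x57 blk=21 s=1: L1-HIT | VC []
  [3] addr=0x56 blk=21 s=1: L1-HIT | VC []
  [4] addr=0x1f blk=7 s=3: L1-HIT | VC []
  [5] addr=0x34 blk=13 s=1: MISS | VC [21]
  [6] addr=0x55 blk=21 s=1: VC-HIT | VC [13]
  [7] addr=0x34 blk=13 s=1: VC-HIT | VC [21]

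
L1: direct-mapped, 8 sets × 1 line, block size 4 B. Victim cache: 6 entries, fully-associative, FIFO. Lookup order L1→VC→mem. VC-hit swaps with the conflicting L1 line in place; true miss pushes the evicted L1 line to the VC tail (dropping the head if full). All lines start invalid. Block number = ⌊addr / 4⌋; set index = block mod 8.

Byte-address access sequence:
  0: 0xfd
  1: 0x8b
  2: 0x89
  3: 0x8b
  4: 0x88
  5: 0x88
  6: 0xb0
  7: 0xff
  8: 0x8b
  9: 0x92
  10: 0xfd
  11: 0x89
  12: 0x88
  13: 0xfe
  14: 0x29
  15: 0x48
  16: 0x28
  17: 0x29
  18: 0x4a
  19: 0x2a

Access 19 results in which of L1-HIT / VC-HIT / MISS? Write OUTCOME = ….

OUTCOME = VC-HIT

0: 0xfd (blk 63, set 7) → MISS  vc=[]
1: 0x8b (blk 34, set 2) → MISS  vc=[]
2: 0x89 (blk 34, set 2) → L1-HIT  vc=[]
3: 0x8b (blk 34, set 2) → L1-HIT  vc=[]
4: 0x88 (blk 34, set 2) → L1-HIT  vc=[]
5: 0x88 (blk 34, set 2) → L1-HIT  vc=[]
6: 0xb0 (blk 44, set 4) → MISS  vc=[]
7: 0xff (blk 63, set 7) → L1-HIT  vc=[]
8: 0x8b (blk 34, set 2) → L1-HIT  vc=[]
9: 0x92 (blk 36, set 4) → MISS  vc=[44]
10: 0xfd (blk 63, set 7) → L1-HIT  vc=[44]
11: 0x89 (blk 34, set 2) → L1-HIT  vc=[44]
12: 0x88 (blk 34, set 2) → L1-HIT  vc=[44]
13: 0xfe (blk 63, set 7) → L1-HIT  vc=[44]
14: 0x29 (blk 10, set 2) → MISS  vc=[44, 34]
15: 0x48 (blk 18, set 2) → MISS  vc=[44, 34, 10]
16: 0x28 (blk 10, set 2) → VC-HIT  vc=[44, 34, 18]
17: 0x29 (blk 10, set 2) → L1-HIT  vc=[44, 34, 18]
18: 0x4a (blk 18, set 2) → VC-HIT  vc=[44, 34, 10]
19: 0x2a (blk 10, set 2) → VC-HIT  vc=[44, 34, 18]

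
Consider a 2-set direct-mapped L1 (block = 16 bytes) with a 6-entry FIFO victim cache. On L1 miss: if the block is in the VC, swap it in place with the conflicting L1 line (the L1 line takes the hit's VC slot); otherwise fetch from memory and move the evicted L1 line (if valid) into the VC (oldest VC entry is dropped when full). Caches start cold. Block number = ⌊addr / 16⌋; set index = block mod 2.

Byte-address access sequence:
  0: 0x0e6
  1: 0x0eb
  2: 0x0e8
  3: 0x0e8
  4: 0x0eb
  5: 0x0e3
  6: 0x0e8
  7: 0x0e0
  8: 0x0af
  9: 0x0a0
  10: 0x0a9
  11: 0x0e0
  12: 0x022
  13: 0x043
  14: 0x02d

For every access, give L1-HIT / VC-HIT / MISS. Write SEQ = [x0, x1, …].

#0 0xe6→b14/s0 MISS; vc=[]
#1 0xeb→b14/s0 L1-HIT; vc=[]
#2 0xe8→b14/s0 L1-HIT; vc=[]
#3 0xe8→b14/s0 L1-HIT; vc=[]
#4 0xeb→b14/s0 L1-HIT; vc=[]
#5 0xe3→b14/s0 L1-HIT; vc=[]
#6 0xe8→b14/s0 L1-HIT; vc=[]
#7 0xe0→b14/s0 L1-HIT; vc=[]
#8 0xaf→b10/s0 MISS; vc=[14]
#9 0xa0→b10/s0 L1-HIT; vc=[14]
#10 0xa9→b10/s0 L1-HIT; vc=[14]
#11 0xe0→b14/s0 VC-HIT; vc=[10]
#12 0x22→b2/s0 MISS; vc=[10,14]
#13 0x43→b4/s0 MISS; vc=[10,14,2]
#14 0x2d→b2/s0 VC-HIT; vc=[10,14,4]

SEQ = [MISS, L1-HIT, L1-HIT, L1-HIT, L1-HIT, L1-HIT, L1-HIT, L1-HIT, MISS, L1-HIT, L1-HIT, VC-HIT, MISS, MISS, VC-HIT]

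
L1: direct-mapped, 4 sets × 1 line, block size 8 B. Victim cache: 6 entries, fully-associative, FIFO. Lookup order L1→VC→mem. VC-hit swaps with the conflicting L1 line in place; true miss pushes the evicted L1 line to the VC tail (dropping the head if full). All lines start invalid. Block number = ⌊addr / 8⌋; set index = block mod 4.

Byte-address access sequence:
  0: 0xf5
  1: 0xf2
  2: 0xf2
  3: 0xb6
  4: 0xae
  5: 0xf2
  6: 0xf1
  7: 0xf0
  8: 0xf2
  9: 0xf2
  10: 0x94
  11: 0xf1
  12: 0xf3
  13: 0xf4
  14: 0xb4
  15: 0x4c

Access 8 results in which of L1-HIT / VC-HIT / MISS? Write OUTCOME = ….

OUTCOME = L1-HIT

0: 0xf5 (blk 30, set 2) → MISS  vc=[]
1: 0xf2 (blk 30, set 2) → L1-HIT  vc=[]
2: 0xf2 (blk 30, set 2) → L1-HIT  vc=[]
3: 0xb6 (blk 22, set 2) → MISS  vc=[30]
4: 0xae (blk 21, set 1) → MISS  vc=[30]
5: 0xf2 (blk 30, set 2) → VC-HIT  vc=[22]
6: 0xf1 (blk 30, set 2) → L1-HIT  vc=[22]
7: 0xf0 (blk 30, set 2) → L1-HIT  vc=[22]
8: 0xf2 (blk 30, set 2) → L1-HIT  vc=[22]
9: 0xf2 (blk 30, set 2) → L1-HIT  vc=[22]
10: 0x94 (blk 18, set 2) → MISS  vc=[22, 30]
11: 0xf1 (blk 30, set 2) → VC-HIT  vc=[22, 18]
12: 0xf3 (blk 30, set 2) → L1-HIT  vc=[22, 18]
13: 0xf4 (blk 30, set 2) → L1-HIT  vc=[22, 18]
14: 0xb4 (blk 22, set 2) → VC-HIT  vc=[30, 18]
15: 0x4c (blk 9, set 1) → MISS  vc=[30, 18, 21]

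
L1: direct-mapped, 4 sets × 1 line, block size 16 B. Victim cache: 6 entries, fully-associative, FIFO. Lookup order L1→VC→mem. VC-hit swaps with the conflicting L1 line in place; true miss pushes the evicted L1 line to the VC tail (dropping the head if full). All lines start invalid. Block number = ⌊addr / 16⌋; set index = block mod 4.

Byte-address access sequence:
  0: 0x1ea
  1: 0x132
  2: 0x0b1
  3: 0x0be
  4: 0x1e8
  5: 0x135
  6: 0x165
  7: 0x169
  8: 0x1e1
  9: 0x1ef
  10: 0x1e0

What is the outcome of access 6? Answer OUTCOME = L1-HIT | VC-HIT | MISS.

#0 0x1ea→b30/s2 MISS; vc=[]
#1 0x132→b19/s3 MISS; vc=[]
#2 0xb1→b11/s3 MISS; vc=[19]
#3 0xbe→b11/s3 L1-HIT; vc=[19]
#4 0x1e8→b30/s2 L1-HIT; vc=[19]
#5 0x135→b19/s3 VC-HIT; vc=[11]
#6 0x165→b22/s2 MISS; vc=[11,30]
#7 0x169→b22/s2 L1-HIT; vc=[11,30]
#8 0x1e1→b30/s2 VC-HIT; vc=[11,22]
#9 0x1ef→b30/s2 L1-HIT; vc=[11,22]
#10 0x1e0→b30/s2 L1-HIT; vc=[11,22]

OUTCOME = MISS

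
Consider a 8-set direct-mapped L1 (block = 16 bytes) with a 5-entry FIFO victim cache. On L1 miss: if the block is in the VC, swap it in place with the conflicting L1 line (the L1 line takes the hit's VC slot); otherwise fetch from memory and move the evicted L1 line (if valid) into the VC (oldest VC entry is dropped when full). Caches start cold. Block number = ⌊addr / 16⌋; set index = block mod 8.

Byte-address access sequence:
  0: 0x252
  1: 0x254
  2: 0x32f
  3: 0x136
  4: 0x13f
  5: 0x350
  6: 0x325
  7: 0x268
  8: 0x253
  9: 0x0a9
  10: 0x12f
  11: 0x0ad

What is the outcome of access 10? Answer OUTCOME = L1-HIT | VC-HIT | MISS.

OUTCOME = MISS

  [0] addr=0x252 blk=37 s=5: MISS | VC []
  [1] addr=0x254 blk=37 s=5: L1-HIT | VC []
  [2] addr=0x32f blk=50 s=2: MISS | VC []
  [3] addr=0x136 blk=19 s=3: MISS | VC []
  [4] addr=0x13f blk=19 s=3: L1-HIT | VC []
  [5] addr=0x350 blk=53 s=5: MISS | VC [37]
  [6] addr=0x325 blk=50 s=2: L1-HIT | VC [37]
  [7] addr=0x268 blk=38 s=6: MISS | VC [37]
  [8] addr=0x253 blk=37 s=5: VC-HIT | VC [53]
  [9] addr=0xa9 blk=10 s=2: MISS | VC [53, 50]
  [10] addr=0x12f blk=18 s=2: MISS | VC [53, 50, 10]
  [11] addr=0xad blk=10 s=2: VC-HIT | VC [53, 50, 18]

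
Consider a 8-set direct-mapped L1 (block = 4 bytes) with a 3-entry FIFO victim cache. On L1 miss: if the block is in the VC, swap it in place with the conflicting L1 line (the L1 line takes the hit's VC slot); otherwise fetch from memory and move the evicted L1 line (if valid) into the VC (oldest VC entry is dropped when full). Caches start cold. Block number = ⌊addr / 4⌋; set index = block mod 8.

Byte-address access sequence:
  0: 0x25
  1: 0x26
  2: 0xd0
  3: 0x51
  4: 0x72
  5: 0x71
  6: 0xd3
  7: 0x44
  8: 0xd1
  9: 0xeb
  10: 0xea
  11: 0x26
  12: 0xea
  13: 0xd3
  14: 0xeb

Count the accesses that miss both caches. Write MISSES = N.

  [0] addr=0x25 blk=9 s=1: MISS | VC []
  [1] addr=0x26 blk=9 s=1: L1-HIT | VC []
  [2] addr=0xd0 blk=52 s=4: MISS | VC []
  [3] addr=0x51 blk=20 s=4: MISS | VC [52]
  [4] addr=0x72 blk=28 s=4: MISS | VC [52, 20]
  [5] addr=0x71 blk=28 s=4: L1-HIT | VC [52, 20]
  [6] addr=0xd3 blk=52 s=4: VC-HIT | VC [28, 20]
  [7] addr=0x44 blk=17 s=1: MISS | VC [28, 20, 9]
  [8] addr=0xd1 blk=52 s=4: L1-HIT | VC [28, 20, 9]
  [9] addr=0xeb blk=58 s=2: MISS | VC [28, 20, 9]
  [10] addr=0xea blk=58 s=2: L1-HIT | VC [28, 20, 9]
  [11] addr=0x26 blk=9 s=1: VC-HIT | VC [28, 20, 17]
  [12] addr=0xea blk=58 s=2: L1-HIT | VC [28, 20, 17]
  [13] addr=0xd3 blk=52 s=4: L1-HIT | VC [28, 20, 17]
  [14] addr=0xeb blk=58 s=2: L1-HIT | VC [28, 20, 17]

MISSES = 6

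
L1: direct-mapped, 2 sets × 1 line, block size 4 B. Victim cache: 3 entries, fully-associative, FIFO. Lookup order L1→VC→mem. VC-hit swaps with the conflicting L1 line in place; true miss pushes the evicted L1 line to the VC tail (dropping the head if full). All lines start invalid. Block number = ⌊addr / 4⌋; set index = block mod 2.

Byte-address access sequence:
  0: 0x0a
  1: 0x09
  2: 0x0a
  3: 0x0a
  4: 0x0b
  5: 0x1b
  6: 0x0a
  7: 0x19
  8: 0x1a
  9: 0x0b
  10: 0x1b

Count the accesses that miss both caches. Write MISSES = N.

MISSES = 2

0: 0xa (blk 2, set 0) → MISS  vc=[]
1: 0x9 (blk 2, set 0) → L1-HIT  vc=[]
2: 0xa (blk 2, set 0) → L1-HIT  vc=[]
3: 0xa (blk 2, set 0) → L1-HIT  vc=[]
4: 0xb (blk 2, set 0) → L1-HIT  vc=[]
5: 0x1b (blk 6, set 0) → MISS  vc=[2]
6: 0xa (blk 2, set 0) → VC-HIT  vc=[6]
7: 0x19 (blk 6, set 0) → VC-HIT  vc=[2]
8: 0x1a (blk 6, set 0) → L1-HIT  vc=[2]
9: 0xb (blk 2, set 0) → VC-HIT  vc=[6]
10: 0x1b (blk 6, set 0) → VC-HIT  vc=[2]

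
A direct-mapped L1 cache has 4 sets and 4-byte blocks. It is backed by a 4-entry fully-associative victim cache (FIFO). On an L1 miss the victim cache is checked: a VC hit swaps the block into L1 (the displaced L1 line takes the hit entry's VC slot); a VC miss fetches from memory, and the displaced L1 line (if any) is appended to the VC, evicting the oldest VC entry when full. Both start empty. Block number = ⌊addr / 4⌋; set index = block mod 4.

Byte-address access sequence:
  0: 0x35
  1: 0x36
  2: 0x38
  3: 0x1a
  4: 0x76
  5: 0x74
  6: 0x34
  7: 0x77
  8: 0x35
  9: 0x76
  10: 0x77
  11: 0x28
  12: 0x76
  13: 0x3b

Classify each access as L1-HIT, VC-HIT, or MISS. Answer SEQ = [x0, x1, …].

0: 0x35 (blk 13, set 1) → MISS  vc=[]
1: 0x36 (blk 13, set 1) → L1-HIT  vc=[]
2: 0x38 (blk 14, set 2) → MISS  vc=[]
3: 0x1a (blk 6, set 2) → MISS  vc=[14]
4: 0x76 (blk 29, set 1) → MISS  vc=[14, 13]
5: 0x74 (blk 29, set 1) → L1-HIT  vc=[14, 13]
6: 0x34 (blk 13, set 1) → VC-HIT  vc=[14, 29]
7: 0x77 (blk 29, set 1) → VC-HIT  vc=[14, 13]
8: 0x35 (blk 13, set 1) → VC-HIT  vc=[14, 29]
9: 0x76 (blk 29, set 1) → VC-HIT  vc=[14, 13]
10: 0x77 (blk 29, set 1) → L1-HIT  vc=[14, 13]
11: 0x28 (blk 10, set 2) → MISS  vc=[14, 13, 6]
12: 0x76 (blk 29, set 1) → L1-HIT  vc=[14, 13, 6]
13: 0x3b (blk 14, set 2) → VC-HIT  vc=[10, 13, 6]

SEQ = [MISS, L1-HIT, MISS, MISS, MISS, L1-HIT, VC-HIT, VC-HIT, VC-HIT, VC-HIT, L1-HIT, MISS, L1-HIT, VC-HIT]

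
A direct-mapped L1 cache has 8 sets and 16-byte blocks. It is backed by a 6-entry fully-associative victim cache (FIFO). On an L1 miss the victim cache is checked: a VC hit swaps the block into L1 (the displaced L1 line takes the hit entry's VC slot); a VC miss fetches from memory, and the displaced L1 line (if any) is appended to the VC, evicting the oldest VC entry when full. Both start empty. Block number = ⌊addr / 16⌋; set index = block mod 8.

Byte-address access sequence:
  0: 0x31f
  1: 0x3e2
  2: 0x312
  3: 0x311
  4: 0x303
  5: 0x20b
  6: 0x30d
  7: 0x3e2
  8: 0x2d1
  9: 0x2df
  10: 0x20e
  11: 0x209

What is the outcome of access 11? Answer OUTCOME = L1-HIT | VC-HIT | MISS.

OUTCOME = L1-HIT

0: 0x31f (blk 49, set 1) → MISS  vc=[]
1: 0x3e2 (blk 62, set 6) → MISS  vc=[]
2: 0x312 (blk 49, set 1) → L1-HIT  vc=[]
3: 0x311 (blk 49, set 1) → L1-HIT  vc=[]
4: 0x303 (blk 48, set 0) → MISS  vc=[]
5: 0x20b (blk 32, set 0) → MISS  vc=[48]
6: 0x30d (blk 48, set 0) → VC-HIT  vc=[32]
7: 0x3e2 (blk 62, set 6) → L1-HIT  vc=[32]
8: 0x2d1 (blk 45, set 5) → MISS  vc=[32]
9: 0x2df (blk 45, set 5) → L1-HIT  vc=[32]
10: 0x20e (blk 32, set 0) → VC-HIT  vc=[48]
11: 0x209 (blk 32, set 0) → L1-HIT  vc=[48]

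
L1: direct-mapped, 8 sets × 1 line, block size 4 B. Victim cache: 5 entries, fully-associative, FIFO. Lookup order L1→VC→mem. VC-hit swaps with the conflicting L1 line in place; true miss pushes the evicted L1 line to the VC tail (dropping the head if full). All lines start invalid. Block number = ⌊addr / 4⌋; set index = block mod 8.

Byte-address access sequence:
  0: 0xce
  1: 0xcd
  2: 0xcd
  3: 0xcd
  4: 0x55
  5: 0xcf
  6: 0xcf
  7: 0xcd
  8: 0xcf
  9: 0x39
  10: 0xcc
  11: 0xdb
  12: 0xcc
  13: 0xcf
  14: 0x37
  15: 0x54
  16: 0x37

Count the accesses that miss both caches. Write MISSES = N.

MISSES = 5

#0 0xce→b51/s3 MISS; vc=[]
#1 0xcd→b51/s3 L1-HIT; vc=[]
#2 0xcd→b51/s3 L1-HIT; vc=[]
#3 0xcd→b51/s3 L1-HIT; vc=[]
#4 0x55→b21/s5 MISS; vc=[]
#5 0xcf→b51/s3 L1-HIT; vc=[]
#6 0xcf→b51/s3 L1-HIT; vc=[]
#7 0xcd→b51/s3 L1-HIT; vc=[]
#8 0xcf→b51/s3 L1-HIT; vc=[]
#9 0x39→b14/s6 MISS; vc=[]
#10 0xcc→b51/s3 L1-HIT; vc=[]
#11 0xdb→b54/s6 MISS; vc=[14]
#12 0xcc→b51/s3 L1-HIT; vc=[14]
#13 0xcf→b51/s3 L1-HIT; vc=[14]
#14 0x37→b13/s5 MISS; vc=[14,21]
#15 0x54→b21/s5 VC-HIT; vc=[14,13]
#16 0x37→b13/s5 VC-HIT; vc=[14,21]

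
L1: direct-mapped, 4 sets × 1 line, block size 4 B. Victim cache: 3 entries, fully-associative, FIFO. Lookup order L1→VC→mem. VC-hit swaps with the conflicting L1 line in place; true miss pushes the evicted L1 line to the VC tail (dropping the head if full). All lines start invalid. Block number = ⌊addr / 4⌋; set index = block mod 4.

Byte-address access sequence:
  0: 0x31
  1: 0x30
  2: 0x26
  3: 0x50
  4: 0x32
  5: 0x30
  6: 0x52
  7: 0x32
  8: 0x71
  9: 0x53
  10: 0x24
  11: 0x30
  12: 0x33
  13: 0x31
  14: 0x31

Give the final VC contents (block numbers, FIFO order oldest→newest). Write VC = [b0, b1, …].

VC = [28, 20]

#0 0x31→b12/s0 MISS; vc=[]
#1 0x30→b12/s0 L1-HIT; vc=[]
#2 0x26→b9/s1 MISS; vc=[]
#3 0x50→b20/s0 MISS; vc=[12]
#4 0x32→b12/s0 VC-HIT; vc=[20]
#5 0x30→b12/s0 L1-HIT; vc=[20]
#6 0x52→b20/s0 VC-HIT; vc=[12]
#7 0x32→b12/s0 VC-HIT; vc=[20]
#8 0x71→b28/s0 MISS; vc=[20,12]
#9 0x53→b20/s0 VC-HIT; vc=[28,12]
#10 0x24→b9/s1 L1-HIT; vc=[28,12]
#11 0x30→b12/s0 VC-HIT; vc=[28,20]
#12 0x33→b12/s0 L1-HIT; vc=[28,20]
#13 0x31→b12/s0 L1-HIT; vc=[28,20]
#14 0x31→b12/s0 L1-HIT; vc=[28,20]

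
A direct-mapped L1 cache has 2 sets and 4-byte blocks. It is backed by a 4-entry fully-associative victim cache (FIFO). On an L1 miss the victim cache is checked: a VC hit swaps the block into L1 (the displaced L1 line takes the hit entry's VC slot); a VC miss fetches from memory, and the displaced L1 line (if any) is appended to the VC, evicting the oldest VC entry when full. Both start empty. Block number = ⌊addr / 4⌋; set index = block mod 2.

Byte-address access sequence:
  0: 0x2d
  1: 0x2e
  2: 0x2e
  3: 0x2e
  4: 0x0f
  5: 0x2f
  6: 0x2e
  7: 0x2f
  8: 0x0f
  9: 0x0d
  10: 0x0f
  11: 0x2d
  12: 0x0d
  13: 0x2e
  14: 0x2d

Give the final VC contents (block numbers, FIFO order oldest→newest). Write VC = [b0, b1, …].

VC = [3]

#0 0x2d→b11/s1 MISS; vc=[]
#1 0x2e→b11/s1 L1-HIT; vc=[]
#2 0x2e→b11/s1 L1-HIT; vc=[]
#3 0x2e→b11/s1 L1-HIT; vc=[]
#4 0xf→b3/s1 MISS; vc=[11]
#5 0x2f→b11/s1 VC-HIT; vc=[3]
#6 0x2e→b11/s1 L1-HIT; vc=[3]
#7 0x2f→b11/s1 L1-HIT; vc=[3]
#8 0xf→b3/s1 VC-HIT; vc=[11]
#9 0xd→b3/s1 L1-HIT; vc=[11]
#10 0xf→b3/s1 L1-HIT; vc=[11]
#11 0x2d→b11/s1 VC-HIT; vc=[3]
#12 0xd→b3/s1 VC-HIT; vc=[11]
#13 0x2e→b11/s1 VC-HIT; vc=[3]
#14 0x2d→b11/s1 L1-HIT; vc=[3]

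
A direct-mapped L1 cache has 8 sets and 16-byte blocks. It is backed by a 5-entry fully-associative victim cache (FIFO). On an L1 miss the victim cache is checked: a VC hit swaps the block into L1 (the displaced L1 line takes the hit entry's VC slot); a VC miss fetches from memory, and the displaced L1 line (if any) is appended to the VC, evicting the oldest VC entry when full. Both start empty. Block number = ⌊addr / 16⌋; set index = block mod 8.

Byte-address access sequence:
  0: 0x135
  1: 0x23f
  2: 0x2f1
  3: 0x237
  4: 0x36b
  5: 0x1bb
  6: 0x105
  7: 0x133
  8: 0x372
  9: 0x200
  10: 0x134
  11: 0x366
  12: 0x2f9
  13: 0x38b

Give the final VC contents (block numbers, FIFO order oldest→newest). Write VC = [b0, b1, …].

VC = [27, 35, 55, 16, 32]

#0 0x135→b19/s3 MISS; vc=[]
#1 0x23f→b35/s3 MISS; vc=[19]
#2 0x2f1→b47/s7 MISS; vc=[19]
#3 0x237→b35/s3 L1-HIT; vc=[19]
#4 0x36b→b54/s6 MISS; vc=[19]
#5 0x1bb→b27/s3 MISS; vc=[19,35]
#6 0x105→b16/s0 MISS; vc=[19,35]
#7 0x133→b19/s3 VC-HIT; vc=[27,35]
#8 0x372→b55/s7 MISS; vc=[27,35,47]
#9 0x200→b32/s0 MISS; vc=[27,35,47,16]
#10 0x134→b19/s3 L1-HIT; vc=[27,35,47,16]
#11 0x366→b54/s6 L1-HIT; vc=[27,35,47,16]
#12 0x2f9→b47/s7 VC-HIT; vc=[27,35,55,16]
#13 0x38b→b56/s0 MISS; vc=[27,35,55,16,32]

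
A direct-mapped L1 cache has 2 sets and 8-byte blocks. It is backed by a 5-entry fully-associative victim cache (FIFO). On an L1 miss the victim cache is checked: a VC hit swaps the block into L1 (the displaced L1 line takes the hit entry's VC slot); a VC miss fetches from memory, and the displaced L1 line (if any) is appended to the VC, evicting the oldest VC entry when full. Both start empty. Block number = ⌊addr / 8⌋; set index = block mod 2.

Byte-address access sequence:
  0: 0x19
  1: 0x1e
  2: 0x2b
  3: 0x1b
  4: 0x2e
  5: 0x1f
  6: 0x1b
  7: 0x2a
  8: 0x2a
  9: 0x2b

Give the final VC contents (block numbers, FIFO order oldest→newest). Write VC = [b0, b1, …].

  [0] addr=0x19 blk=3 s=1: MISS | VC []
  [1] addr=0x1e blk=3 s=1: L1-HIT | VC []
  [2] addr=0x2b blk=5 s=1: MISS | VC [3]
  [3] addr=0x1b blk=3 s=1: VC-HIT | VC [5]
  [4] addr=0x2e blk=5 s=1: VC-HIT | VC [3]
  [5] addr=0x1f blk=3 s=1: VC-HIT | VC [5]
  [6] addr=0x1b blk=3 s=1: L1-HIT | VC [5]
  [7] addr=0x2a blk=5 s=1: VC-HIT | VC [3]
  [8] addr=0x2a blk=5 s=1: L1-HIT | VC [3]
  [9] addr=0x2b blk=5 s=1: L1-HIT | VC [3]

VC = [3]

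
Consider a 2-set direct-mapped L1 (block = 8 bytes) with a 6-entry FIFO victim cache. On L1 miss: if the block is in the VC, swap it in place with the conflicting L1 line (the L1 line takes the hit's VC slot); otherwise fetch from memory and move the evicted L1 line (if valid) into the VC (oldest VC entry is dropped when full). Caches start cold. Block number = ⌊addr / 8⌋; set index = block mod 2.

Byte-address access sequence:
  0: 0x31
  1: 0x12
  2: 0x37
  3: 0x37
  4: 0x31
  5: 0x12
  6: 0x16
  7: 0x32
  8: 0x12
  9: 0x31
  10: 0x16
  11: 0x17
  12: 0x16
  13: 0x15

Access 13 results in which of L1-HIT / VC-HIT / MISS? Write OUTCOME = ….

  [0] addr=0x31 blk=6 s=0: MISS | VC []
  [1] addr=0x12 blk=2 s=0: MISS | VC [6]
  [2] addr=0x37 blk=6 s=0: VC-HIT | VC [2]
  [3] addr=0x37 blk=6 s=0: L1-HIT | VC [2]
  [4] addr=0x31 blk=6 s=0: L1-HIT | VC [2]
  [5] addr=0x12 blk=2 s=0: VC-HIT | VC [6]
  [6] addr=0x16 blk=2 s=0: L1-HIT | VC [6]
  [7] addr=0x32 blk=6 s=0: VC-HIT | VC [2]
  [8] addr=0x12 blk=2 s=0: VC-HIT | VC [6]
  [9] addr=0x31 blk=6 s=0: VC-HIT | VC [2]
  [10] addr=0x16 blk=2 s=0: VC-HIT | VC [6]
  [11] addr=0x17 blk=2 s=0: L1-HIT | VC [6]
  [12] addr=0x16 blk=2 s=0: L1-HIT | VC [6]
  [13] addr=0x15 blk=2 s=0: L1-HIT | VC [6]

OUTCOME = L1-HIT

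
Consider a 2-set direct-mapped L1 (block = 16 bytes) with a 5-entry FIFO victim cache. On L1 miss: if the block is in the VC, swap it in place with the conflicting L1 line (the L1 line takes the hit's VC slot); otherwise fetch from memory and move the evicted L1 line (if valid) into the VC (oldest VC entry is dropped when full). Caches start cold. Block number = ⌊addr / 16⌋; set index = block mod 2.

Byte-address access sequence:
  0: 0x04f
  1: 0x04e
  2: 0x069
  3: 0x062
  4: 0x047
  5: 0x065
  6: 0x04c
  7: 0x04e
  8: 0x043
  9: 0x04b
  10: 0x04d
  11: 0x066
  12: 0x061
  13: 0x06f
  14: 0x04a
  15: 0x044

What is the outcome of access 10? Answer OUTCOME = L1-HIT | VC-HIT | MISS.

OUTCOME = L1-HIT

#0 0x4f→b4/s0 MISS; vc=[]
#1 0x4e→b4/s0 L1-HIT; vc=[]
#2 0x69→b6/s0 MISS; vc=[4]
#3 0x62→b6/s0 L1-HIT; vc=[4]
#4 0x47→b4/s0 VC-HIT; vc=[6]
#5 0x65→b6/s0 VC-HIT; vc=[4]
#6 0x4c→b4/s0 VC-HIT; vc=[6]
#7 0x4e→b4/s0 L1-HIT; vc=[6]
#8 0x43→b4/s0 L1-HIT; vc=[6]
#9 0x4b→b4/s0 L1-HIT; vc=[6]
#10 0x4d→b4/s0 L1-HIT; vc=[6]
#11 0x66→b6/s0 VC-HIT; vc=[4]
#12 0x61→b6/s0 L1-HIT; vc=[4]
#13 0x6f→b6/s0 L1-HIT; vc=[4]
#14 0x4a→b4/s0 VC-HIT; vc=[6]
#15 0x44→b4/s0 L1-HIT; vc=[6]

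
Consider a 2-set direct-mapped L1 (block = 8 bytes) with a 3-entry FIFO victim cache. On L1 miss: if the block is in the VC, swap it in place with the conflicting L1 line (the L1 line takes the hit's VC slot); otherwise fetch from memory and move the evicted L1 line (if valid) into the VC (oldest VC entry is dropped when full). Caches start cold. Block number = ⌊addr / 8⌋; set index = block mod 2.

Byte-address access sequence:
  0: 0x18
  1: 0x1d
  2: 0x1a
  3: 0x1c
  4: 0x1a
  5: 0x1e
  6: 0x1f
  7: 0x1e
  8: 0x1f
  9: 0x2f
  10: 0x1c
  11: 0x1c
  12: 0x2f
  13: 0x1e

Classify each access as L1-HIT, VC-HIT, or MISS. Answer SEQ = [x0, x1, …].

0: 0x18 (blk 3, set 1) → MISS  vc=[]
1: 0x1d (blk 3, set 1) → L1-HIT  vc=[]
2: 0x1a (blk 3, set 1) → L1-HIT  vc=[]
3: 0x1c (blk 3, set 1) → L1-HIT  vc=[]
4: 0x1a (blk 3, set 1) → L1-HIT  vc=[]
5: 0x1e (blk 3, set 1) → L1-HIT  vc=[]
6: 0x1f (blk 3, set 1) → L1-HIT  vc=[]
7: 0x1e (blk 3, set 1) → L1-HIT  vc=[]
8: 0x1f (blk 3, set 1) → L1-HIT  vc=[]
9: 0x2f (blk 5, set 1) → MISS  vc=[3]
10: 0x1c (blk 3, set 1) → VC-HIT  vc=[5]
11: 0x1c (blk 3, set 1) → L1-HIT  vc=[5]
12: 0x2f (blk 5, set 1) → VC-HIT  vc=[3]
13: 0x1e (blk 3, set 1) → VC-HIT  vc=[5]

SEQ = [MISS, L1-HIT, L1-HIT, L1-HIT, L1-HIT, L1-HIT, L1-HIT, L1-HIT, L1-HIT, MISS, VC-HIT, L1-HIT, VC-HIT, VC-HIT]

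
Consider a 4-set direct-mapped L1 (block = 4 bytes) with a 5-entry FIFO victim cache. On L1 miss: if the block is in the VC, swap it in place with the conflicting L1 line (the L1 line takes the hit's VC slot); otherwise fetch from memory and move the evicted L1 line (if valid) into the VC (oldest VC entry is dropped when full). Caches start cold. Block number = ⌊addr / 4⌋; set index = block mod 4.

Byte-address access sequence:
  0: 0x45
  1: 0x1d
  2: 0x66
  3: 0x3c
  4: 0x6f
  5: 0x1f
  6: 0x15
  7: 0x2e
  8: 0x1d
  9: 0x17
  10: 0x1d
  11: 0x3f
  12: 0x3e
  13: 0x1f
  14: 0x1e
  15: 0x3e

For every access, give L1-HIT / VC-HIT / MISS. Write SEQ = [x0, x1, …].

#0 0x45→b17/s1 MISS; vc=[]
#1 0x1d→b7/s3 MISS; vc=[]
#2 0x66→b25/s1 MISS; vc=[17]
#3 0x3c→b15/s3 MISS; vc=[17,7]
#4 0x6f→b27/s3 MISS; vc=[17,7,15]
#5 0x1f→b7/s3 VC-HIT; vc=[17,27,15]
#6 0x15→b5/s1 MISS; vc=[17,27,15,25]
#7 0x2e→b11/s3 MISS; vc=[17,27,15,25,7]
#8 0x1d→b7/s3 VC-HIT; vc=[17,27,15,25,11]
#9 0x17→b5/s1 L1-HIT; vc=[17,27,15,25,11]
#10 0x1d→b7/s3 L1-HIT; vc=[17,27,15,25,11]
#11 0x3f→b15/s3 VC-HIT; vc=[17,27,7,25,11]
#12 0x3e→b15/s3 L1-HIT; vc=[17,27,7,25,11]
#13 0x1f→b7/s3 VC-HIT; vc=[17,27,15,25,11]
#14 0x1e→b7/s3 L1-HIT; vc=[17,27,15,25,11]
#15 0x3e→b15/s3 VC-HIT; vc=[17,27,7,25,11]

SEQ = [MISS, MISS, MISS, MISS, MISS, VC-HIT, MISS, MISS, VC-HIT, L1-HIT, L1-HIT, VC-HIT, L1-HIT, VC-HIT, L1-HIT, VC-HIT]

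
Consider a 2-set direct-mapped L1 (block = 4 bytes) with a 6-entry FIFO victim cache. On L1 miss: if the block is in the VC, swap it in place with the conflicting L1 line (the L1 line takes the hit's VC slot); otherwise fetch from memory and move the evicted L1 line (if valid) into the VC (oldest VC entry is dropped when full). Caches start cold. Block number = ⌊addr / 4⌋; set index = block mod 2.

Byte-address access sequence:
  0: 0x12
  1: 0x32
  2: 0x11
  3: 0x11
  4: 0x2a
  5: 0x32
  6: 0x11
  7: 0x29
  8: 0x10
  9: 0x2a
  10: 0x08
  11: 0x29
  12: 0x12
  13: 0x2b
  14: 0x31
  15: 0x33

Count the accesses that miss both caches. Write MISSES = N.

MISSES = 4

  [0] addr=0x12 blk=4 s=0: MISS | VC []
  [1] addr=0x32 blk=12 s=0: MISS | VC [4]
  [2] addr=0x11 blk=4 s=0: VC-HIT | VC [12]
  [3] addr=0x11 blk=4 s=0: L1-HIT | VC [12]
  [4] addr=0x2a blk=10 s=0: MISS | VC [12, 4]
  [5] addr=0x32 blk=12 s=0: VC-HIT | VC [10, 4]
  [6] addr=0x11 blk=4 s=0: VC-HIT | VC [10, 12]
  [7] addr=0x29 blk=10 s=0: VC-HIT | VC [4, 12]
  [8] addr=0x10 blk=4 s=0: VC-HIT | VC [10, 12]
  [9] addr=0x2a blk=10 s=0: VC-HIT | VC [4, 12]
  [10] addr=0x8 blk=2 s=0: MISS | VC [4, 12, 10]
  [11] addr=0x29 blk=10 s=0: VC-HIT | VC [4, 12, 2]
  [12] addr=0x12 blk=4 s=0: VC-HIT | VC [10, 12, 2]
  [13] addr=0x2b blk=10 s=0: VC-HIT | VC [4, 12, 2]
  [14] addr=0x31 blk=12 s=0: VC-HIT | VC [4, 10, 2]
  [15] addr=0x33 blk=12 s=0: L1-HIT | VC [4, 10, 2]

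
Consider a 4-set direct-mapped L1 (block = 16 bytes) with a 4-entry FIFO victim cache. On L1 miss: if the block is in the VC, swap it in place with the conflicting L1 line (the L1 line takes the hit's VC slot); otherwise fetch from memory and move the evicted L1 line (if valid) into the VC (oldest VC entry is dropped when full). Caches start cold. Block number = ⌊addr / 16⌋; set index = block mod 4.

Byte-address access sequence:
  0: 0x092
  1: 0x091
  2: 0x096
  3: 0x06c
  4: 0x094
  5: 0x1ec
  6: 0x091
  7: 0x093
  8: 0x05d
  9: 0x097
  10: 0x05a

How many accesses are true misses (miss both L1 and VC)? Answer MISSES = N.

MISSES = 4

#0 0x92→b9/s1 MISS; vc=[]
#1 0x91→b9/s1 L1-HIT; vc=[]
#2 0x96→b9/s1 L1-HIT; vc=[]
#3 0x6c→b6/s2 MISS; vc=[]
#4 0x94→b9/s1 L1-HIT; vc=[]
#5 0x1ec→b30/s2 MISS; vc=[6]
#6 0x91→b9/s1 L1-HIT; vc=[6]
#7 0x93→b9/s1 L1-HIT; vc=[6]
#8 0x5d→b5/s1 MISS; vc=[6,9]
#9 0x97→b9/s1 VC-HIT; vc=[6,5]
#10 0x5a→b5/s1 VC-HIT; vc=[6,9]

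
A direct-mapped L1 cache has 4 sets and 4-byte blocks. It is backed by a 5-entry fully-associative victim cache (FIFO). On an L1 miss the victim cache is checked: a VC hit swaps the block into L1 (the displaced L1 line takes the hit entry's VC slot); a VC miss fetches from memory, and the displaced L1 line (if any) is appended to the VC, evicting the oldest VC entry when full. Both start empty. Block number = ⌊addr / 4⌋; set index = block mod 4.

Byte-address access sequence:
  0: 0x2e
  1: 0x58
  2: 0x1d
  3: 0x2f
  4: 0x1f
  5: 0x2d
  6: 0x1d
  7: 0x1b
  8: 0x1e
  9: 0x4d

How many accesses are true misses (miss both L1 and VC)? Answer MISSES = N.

#0 0x2e→b11/s3 MISS; vc=[]
#1 0x58→b22/s2 MISS; vc=[]
#2 0x1d→b7/s3 MISS; vc=[11]
#3 0x2f→b11/s3 VC-HIT; vc=[7]
#4 0x1f→b7/s3 VC-HIT; vc=[11]
#5 0x2d→b11/s3 VC-HIT; vc=[7]
#6 0x1d→b7/s3 VC-HIT; vc=[11]
#7 0x1b→b6/s2 MISS; vc=[11,22]
#8 0x1e→b7/s3 L1-HIT; vc=[11,22]
#9 0x4d→b19/s3 MISS; vc=[11,22,7]

MISSES = 5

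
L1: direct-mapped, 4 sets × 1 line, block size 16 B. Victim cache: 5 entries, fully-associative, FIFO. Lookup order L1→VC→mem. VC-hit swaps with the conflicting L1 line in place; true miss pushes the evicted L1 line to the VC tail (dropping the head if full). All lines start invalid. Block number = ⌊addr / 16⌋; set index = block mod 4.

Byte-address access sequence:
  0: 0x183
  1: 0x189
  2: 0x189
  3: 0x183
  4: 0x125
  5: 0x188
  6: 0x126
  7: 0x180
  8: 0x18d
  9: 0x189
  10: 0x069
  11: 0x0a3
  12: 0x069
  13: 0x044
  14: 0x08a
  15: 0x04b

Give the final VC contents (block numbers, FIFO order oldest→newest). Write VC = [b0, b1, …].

VC = [18, 10, 24, 8]

  [0] addr=0x183 blk=24 s=0: MISS | VC []
  [1] addr=0x189 blk=24 s=0: L1-HIT | VC []
  [2] addr=0x189 blk=24 s=0: L1-HIT | VC []
  [3] addr=0x183 blk=24 s=0: L1-HIT | VC []
  [4] addr=0x125 blk=18 s=2: MISS | VC []
  [5] addr=0x188 blk=24 s=0: L1-HIT | VC []
  [6] addr=0x126 blk=18 s=2: L1-HIT | VC []
  [7] addr=0x180 blk=24 s=0: L1-HIT | VC []
  [8] addr=0x18d blk=24 s=0: L1-HIT | VC []
  [9] addr=0x189 blk=24 s=0: L1-HIT | VC []
  [10] addr=0x69 blk=6 s=2: MISS | VC [18]
  [11] addr=0xa3 blk=10 s=2: MISS | VC [18, 6]
  [12] addr=0x69 blk=6 s=2: VC-HIT | VC [18, 10]
  [13] addr=0x44 blk=4 s=0: MISS | VC [18, 10, 24]
  [14] addr=0x8a blk=8 s=0: MISS | VC [18, 10, 24, 4]
  [15] addr=0x4b blk=4 s=0: VC-HIT | VC [18, 10, 24, 8]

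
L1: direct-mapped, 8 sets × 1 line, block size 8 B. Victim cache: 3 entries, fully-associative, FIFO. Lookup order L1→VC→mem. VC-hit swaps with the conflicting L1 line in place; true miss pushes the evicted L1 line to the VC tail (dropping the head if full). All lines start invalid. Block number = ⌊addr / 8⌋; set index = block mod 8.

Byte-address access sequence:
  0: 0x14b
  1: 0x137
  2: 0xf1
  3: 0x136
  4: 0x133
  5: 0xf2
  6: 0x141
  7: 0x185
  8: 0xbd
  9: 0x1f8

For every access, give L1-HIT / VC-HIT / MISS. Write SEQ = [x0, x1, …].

  [0] addr=0x14b blk=41 s=1: MISS | VC []
  [1] addr=0x137 blk=38 s=6: MISS | VC []
  [2] addr=0xf1 blk=30 s=6: MISS | VC [38]
  [3] addr=0x136 blk=38 s=6: VC-HIT | VC [30]
  [4] addr=0x133 blk=38 s=6: L1-HIT | VC [30]
  [5] addr=0xf2 blk=30 s=6: VC-HIT | VC [38]
  [6] addr=0x141 blk=40 s=0: MISS | VC [38]
  [7] addr=0x185 blk=48 s=0: MISS | VC [38, 40]
  [8] addr=0xbd blk=23 s=7: MISS | VC [38, 40]
  [9] addr=0x1f8 blk=63 s=7: MISS | VC [38, 40, 23]

SEQ = [MISS, MISS, MISS, VC-HIT, L1-HIT, VC-HIT, MISS, MISS, MISS, MISS]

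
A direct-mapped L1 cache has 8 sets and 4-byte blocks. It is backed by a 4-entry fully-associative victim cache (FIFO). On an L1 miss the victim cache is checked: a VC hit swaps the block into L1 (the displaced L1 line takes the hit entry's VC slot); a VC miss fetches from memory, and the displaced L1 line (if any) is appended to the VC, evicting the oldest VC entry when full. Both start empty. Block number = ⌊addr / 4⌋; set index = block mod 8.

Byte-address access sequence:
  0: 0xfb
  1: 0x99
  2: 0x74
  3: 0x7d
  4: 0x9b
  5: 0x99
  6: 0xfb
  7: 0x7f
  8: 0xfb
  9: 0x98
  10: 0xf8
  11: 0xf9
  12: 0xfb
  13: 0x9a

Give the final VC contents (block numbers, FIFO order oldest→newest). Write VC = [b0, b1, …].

VC = [62]

  [0] addr=0xfb blk=62 s=6: MISS | VC []
  [1] addr=0x99 blk=38 s=6: MISS | VC [62]
  [2] addr=0x74 blk=29 s=5: MISS | VC [62]
  [3] addr=0x7d blk=31 s=7: MISS | VC [62]
  [4] addr=0x9b blk=38 s=6: L1-HIT | VC [62]
  [5] addr=0x99 blk=38 s=6: L1-HIT | VC [62]
  [6] addr=0xfb blk=62 s=6: VC-HIT | VC [38]
  [7] addr=0x7f blk=31 s=7: L1-HIT | VC [38]
  [8] addr=0xfb blk=62 s=6: L1-HIT | VC [38]
  [9] addr=0x98 blk=38 s=6: VC-HIT | VC [62]
  [10] addr=0xf8 blk=62 s=6: VC-HIT | VC [38]
  [11] addr=0xf9 blk=62 s=6: L1-HIT | VC [38]
  [12] addr=0xfb blk=62 s=6: L1-HIT | VC [38]
  [13] addr=0x9a blk=38 s=6: VC-HIT | VC [62]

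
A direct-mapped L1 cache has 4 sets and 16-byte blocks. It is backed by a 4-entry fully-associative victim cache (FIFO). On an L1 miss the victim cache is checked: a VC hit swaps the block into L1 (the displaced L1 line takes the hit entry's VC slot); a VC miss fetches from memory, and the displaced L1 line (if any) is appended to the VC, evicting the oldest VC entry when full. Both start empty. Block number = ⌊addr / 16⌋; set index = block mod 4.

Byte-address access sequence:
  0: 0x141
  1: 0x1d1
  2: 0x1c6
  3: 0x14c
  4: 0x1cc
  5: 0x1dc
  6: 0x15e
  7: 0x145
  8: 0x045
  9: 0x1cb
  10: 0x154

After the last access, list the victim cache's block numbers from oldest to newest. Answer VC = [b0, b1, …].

  [0] addr=0x141 blk=20 s=0: MISS | VC []
  [1] addr=0x1d1 blk=29 s=1: MISS | VC []
  [2] addr=0x1c6 blk=28 s=0: MISS | VC [20]
  [3] addr=0x14c blk=20 s=0: VC-HIT | VC [28]
  [4] addr=0x1cc blk=28 s=0: VC-HIT | VC [20]
  [5] addr=0x1dc blk=29 s=1: L1-HIT | VC [20]
  [6] addr=0x15e blk=21 s=1: MISS | VC [20, 29]
  [7] addr=0x145 blk=20 s=0: VC-HIT | VC [28, 29]
  [8] addr=0x45 blk=4 s=0: MISS | VC [28, 29, 20]
  [9] addr=0x1cb blk=28 s=0: VC-HIT | VC [4, 29, 20]
  [10] addr=0x154 blk=21 s=1: L1-HIT | VC [4, 29, 20]

VC = [4, 29, 20]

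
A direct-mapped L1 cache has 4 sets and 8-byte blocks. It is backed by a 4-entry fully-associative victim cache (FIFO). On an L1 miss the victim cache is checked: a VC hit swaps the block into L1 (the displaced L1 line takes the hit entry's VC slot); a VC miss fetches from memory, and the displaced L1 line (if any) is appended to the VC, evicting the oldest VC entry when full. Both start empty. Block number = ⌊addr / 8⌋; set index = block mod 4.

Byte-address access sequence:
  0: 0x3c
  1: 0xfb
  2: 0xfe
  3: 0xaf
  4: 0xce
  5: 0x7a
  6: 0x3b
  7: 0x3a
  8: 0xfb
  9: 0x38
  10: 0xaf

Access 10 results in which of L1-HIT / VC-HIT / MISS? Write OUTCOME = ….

OUTCOME = VC-HIT

#0 0x3c→b7/s3 MISS; vc=[]
#1 0xfb→b31/s3 MISS; vc=[7]
#2 0xfe→b31/s3 L1-HIT; vc=[7]
#3 0xaf→b21/s1 MISS; vc=[7]
#4 0xce→b25/s1 MISS; vc=[7,21]
#5 0x7a→b15/s3 MISS; vc=[7,21,31]
#6 0x3b→b7/s3 VC-HIT; vc=[15,21,31]
#7 0x3a→b7/s3 L1-HIT; vc=[15,21,31]
#8 0xfb→b31/s3 VC-HIT; vc=[15,21,7]
#9 0x38→b7/s3 VC-HIT; vc=[15,21,31]
#10 0xaf→b21/s1 VC-HIT; vc=[15,25,31]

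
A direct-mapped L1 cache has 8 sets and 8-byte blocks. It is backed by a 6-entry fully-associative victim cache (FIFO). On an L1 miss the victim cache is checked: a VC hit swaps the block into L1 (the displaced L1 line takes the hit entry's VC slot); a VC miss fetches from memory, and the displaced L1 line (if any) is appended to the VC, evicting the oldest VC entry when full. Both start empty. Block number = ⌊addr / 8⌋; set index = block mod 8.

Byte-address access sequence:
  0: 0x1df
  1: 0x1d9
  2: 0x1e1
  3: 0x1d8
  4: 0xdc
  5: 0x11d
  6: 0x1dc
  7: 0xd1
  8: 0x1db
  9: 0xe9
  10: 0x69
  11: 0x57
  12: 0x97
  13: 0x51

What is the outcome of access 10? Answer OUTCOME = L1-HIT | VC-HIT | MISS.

#0 0x1df→b59/s3 MISS; vc=[]
#1 0x1d9→b59/s3 L1-HIT; vc=[]
#2 0x1e1→b60/s4 MISS; vc=[]
#3 0x1d8→b59/s3 L1-HIT; vc=[]
#4 0xdc→b27/s3 MISS; vc=[59]
#5 0x11d→b35/s3 MISS; vc=[59,27]
#6 0x1dc→b59/s3 VC-HIT; vc=[35,27]
#7 0xd1→b26/s2 MISS; vc=[35,27]
#8 0x1db→b59/s3 L1-HIT; vc=[35,27]
#9 0xe9→b29/s5 MISS; vc=[35,27]
#10 0x69→b13/s5 MISS; vc=[35,27,29]
#11 0x57→b10/s2 MISS; vc=[35,27,29,26]
#12 0x97→b18/s2 MISS; vc=[35,27,29,26,10]
#13 0x51→b10/s2 VC-HIT; vc=[35,27,29,26,18]

OUTCOME = MISS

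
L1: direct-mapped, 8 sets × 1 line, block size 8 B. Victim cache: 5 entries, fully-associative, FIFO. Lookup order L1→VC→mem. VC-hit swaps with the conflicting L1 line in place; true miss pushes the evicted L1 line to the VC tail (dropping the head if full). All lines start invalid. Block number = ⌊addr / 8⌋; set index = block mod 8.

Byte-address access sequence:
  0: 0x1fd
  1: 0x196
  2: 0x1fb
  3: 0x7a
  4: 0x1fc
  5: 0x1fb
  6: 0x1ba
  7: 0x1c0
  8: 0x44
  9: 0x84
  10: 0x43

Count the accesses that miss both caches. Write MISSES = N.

MISSES = 7

  [0] addr=0x1fd blk=63 s=7: MISS | VC []
  [1] addr=0x196 blk=50 s=2: MISS | VC []
  [2] addr=0x1fb blk=63 s=7: L1-HIT | VC []
  [3] addr=0x7a blk=15 s=7: MISS | VC [63]
  [4] addr=0x1fc blk=63 s=7: VC-HIT | VC [15]
  [5] addr=0x1fb blk=63 s=7: L1-HIT | VC [15]
  [6] addr=0x1ba blk=55 s=7: MISS | VC [15, 63]
  [7] addr=0x1c0 blk=56 s=0: MISS | VC [15, 63]
  [8] addr=0x44 blk=8 s=0: MISS | VC [15, 63, 56]
  [9] addr=0x84 blk=16 s=0: MISS | VC [15, 63, 56, 8]
  [10] addr=0x43 blk=8 s=0: VC-HIT | VC [15, 63, 56, 16]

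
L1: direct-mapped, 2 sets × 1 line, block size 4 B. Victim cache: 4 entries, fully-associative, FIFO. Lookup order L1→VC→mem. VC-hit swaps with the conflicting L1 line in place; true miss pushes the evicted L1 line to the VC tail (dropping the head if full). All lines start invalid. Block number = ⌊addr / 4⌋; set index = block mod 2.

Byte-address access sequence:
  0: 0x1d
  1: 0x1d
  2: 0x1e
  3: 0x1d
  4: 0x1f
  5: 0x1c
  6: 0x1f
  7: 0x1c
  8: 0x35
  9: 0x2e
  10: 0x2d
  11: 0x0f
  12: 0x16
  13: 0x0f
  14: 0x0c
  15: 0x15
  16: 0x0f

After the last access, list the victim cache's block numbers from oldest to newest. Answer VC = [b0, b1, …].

0: 0x1d (blk 7, set 1) → MISS  vc=[]
1: 0x1d (blk 7, set 1) → L1-HIT  vc=[]
2: 0x1e (blk 7, set 1) → L1-HIT  vc=[]
3: 0x1d (blk 7, set 1) → L1-HIT  vc=[]
4: 0x1f (blk 7, set 1) → L1-HIT  vc=[]
5: 0x1c (blk 7, set 1) → L1-HIT  vc=[]
6: 0x1f (blk 7, set 1) → L1-HIT  vc=[]
7: 0x1c (blk 7, set 1) → L1-HIT  vc=[]
8: 0x35 (blk 13, set 1) → MISS  vc=[7]
9: 0x2e (blk 11, set 1) → MISS  vc=[7, 13]
10: 0x2d (blk 11, set 1) → L1-HIT  vc=[7, 13]
11: 0xf (blk 3, set 1) → MISS  vc=[7, 13, 11]
12: 0x16 (blk 5, set 1) → MISS  vc=[7, 13, 11, 3]
13: 0xf (blk 3, set 1) → VC-HIT  vc=[7, 13, 11, 5]
14: 0xc (blk 3, set 1) → L1-HIT  vc=[7, 13, 11, 5]
15: 0x15 (blk 5, set 1) → VC-HIT  vc=[7, 13, 11, 3]
16: 0xf (blk 3, set 1) → VC-HIT  vc=[7, 13, 11, 5]

VC = [7, 13, 11, 5]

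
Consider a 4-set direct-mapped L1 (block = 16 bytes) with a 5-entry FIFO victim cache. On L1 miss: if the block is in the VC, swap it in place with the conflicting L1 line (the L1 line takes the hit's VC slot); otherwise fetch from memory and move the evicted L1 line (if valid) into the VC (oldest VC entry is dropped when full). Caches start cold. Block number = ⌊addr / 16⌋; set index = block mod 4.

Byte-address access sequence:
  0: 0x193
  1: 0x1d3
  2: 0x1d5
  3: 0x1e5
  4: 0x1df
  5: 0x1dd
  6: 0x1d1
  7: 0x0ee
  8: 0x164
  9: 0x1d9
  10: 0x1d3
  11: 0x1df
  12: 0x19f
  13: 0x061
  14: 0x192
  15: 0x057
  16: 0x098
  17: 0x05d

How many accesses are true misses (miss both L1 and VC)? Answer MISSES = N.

0: 0x193 (blk 25, set 1) → MISS  vc=[]
1: 0x1d3 (blk 29, set 1) → MISS  vc=[25]
2: 0x1d5 (blk 29, set 1) → L1-HIT  vc=[25]
3: 0x1e5 (blk 30, set 2) → MISS  vc=[25]
4: 0x1df (blk 29, set 1) → L1-HIT  vc=[25]
5: 0x1dd (blk 29, set 1) → L1-HIT  vc=[25]
6: 0x1d1 (blk 29, set 1) → L1-HIT  vc=[25]
7: 0xee (blk 14, set 2) → MISS  vc=[25, 30]
8: 0x164 (blk 22, set 2) → MISS  vc=[25, 30, 14]
9: 0x1d9 (blk 29, set 1) → L1-HIT  vc=[25, 30, 14]
10: 0x1d3 (blk 29, set 1) → L1-HIT  vc=[25, 30, 14]
11: 0x1df (blk 29, set 1) → L1-HIT  vc=[25, 30, 14]
12: 0x19f (blk 25, set 1) → VC-HIT  vc=[29, 30, 14]
13: 0x61 (blk 6, set 2) → MISS  vc=[29, 30, 14, 22]
14: 0x192 (blk 25, set 1) → L1-HIT  vc=[29, 30, 14, 22]
15: 0x57 (blk 5, set 1) → MISS  vc=[29, 30, 14, 22, 25]
16: 0x98 (blk 9, set 1) → MISS  vc=[30, 14, 22, 25, 5]
17: 0x5d (blk 5, set 1) → VC-HIT  vc=[30, 14, 22, 25, 9]

MISSES = 8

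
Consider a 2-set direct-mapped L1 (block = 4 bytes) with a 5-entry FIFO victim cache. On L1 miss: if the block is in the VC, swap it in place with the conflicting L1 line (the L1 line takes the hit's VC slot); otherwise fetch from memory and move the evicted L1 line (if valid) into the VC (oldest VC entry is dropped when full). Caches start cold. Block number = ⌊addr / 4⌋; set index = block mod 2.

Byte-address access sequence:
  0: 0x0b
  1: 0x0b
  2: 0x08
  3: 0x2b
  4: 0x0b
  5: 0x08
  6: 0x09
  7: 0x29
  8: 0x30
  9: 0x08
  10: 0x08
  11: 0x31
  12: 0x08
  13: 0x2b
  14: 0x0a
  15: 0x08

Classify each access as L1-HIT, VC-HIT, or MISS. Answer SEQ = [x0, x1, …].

  [0] addr=0xb blk=2 s=0: MISS | VC []
  [1] addr=0xb blk=2 s=0: L1-HIT | VC []
  [2] addr=0x8 blk=2 s=0: L1-HIT | VC []
  [3] addr=0x2b blk=10 s=0: MISS | VC [2]
  [4] addr=0xb blk=2 s=0: VC-HIT | VC [10]
  [5] addr=0x8 blk=2 s=0: L1-HIT | VC [10]
  [6] addr=0x9 blk=2 s=0: L1-HIT | VC [10]
  [7] addr=0x29 blk=10 s=0: VC-HIT | VC [2]
  [8] addr=0x30 blk=12 s=0: MISS | VC [2, 10]
  [9] addr=0x8 blk=2 s=0: VC-HIT | VC [12, 10]
  [10] addr=0x8 blk=2 s=0: L1-HIT | VC [12, 10]
  [11] addr=0x31 blk=12 s=0: VC-HIT | VC [2, 10]
  [12] addr=0x8 blk=2 s=0: VC-HIT | VC [12, 10]
  [13] addr=0x2b blk=10 s=0: VC-HIT | VC [12, 2]
  [14] addr=0xa blk=2 s=0: VC-HIT | VC [12, 10]
  [15] addr=0x8 blk=2 s=0: L1-HIT | VC [12, 10]

SEQ = [MISS, L1-HIT, L1-HIT, MISS, VC-HIT, L1-HIT, L1-HIT, VC-HIT, MISS, VC-HIT, L1-HIT, VC-HIT, VC-HIT, VC-HIT, VC-HIT, L1-HIT]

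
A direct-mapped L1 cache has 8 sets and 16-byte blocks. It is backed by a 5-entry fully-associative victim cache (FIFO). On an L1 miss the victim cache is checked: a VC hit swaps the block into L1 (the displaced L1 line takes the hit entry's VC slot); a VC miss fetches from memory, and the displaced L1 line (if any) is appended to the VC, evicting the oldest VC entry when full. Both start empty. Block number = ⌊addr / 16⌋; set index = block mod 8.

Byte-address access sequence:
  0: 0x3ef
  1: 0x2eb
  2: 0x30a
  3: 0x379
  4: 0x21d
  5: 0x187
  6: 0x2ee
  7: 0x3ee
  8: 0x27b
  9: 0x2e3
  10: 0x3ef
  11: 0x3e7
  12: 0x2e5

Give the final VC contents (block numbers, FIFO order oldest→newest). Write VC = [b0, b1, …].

VC = [62, 48, 55]

#0 0x3ef→b62/s6 MISS; vc=[]
#1 0x2eb→b46/s6 MISS; vc=[62]
#2 0x30a→b48/s0 MISS; vc=[62]
#3 0x379→b55/s7 MISS; vc=[62]
#4 0x21d→b33/s1 MISS; vc=[62]
#5 0x187→b24/s0 MISS; vc=[62,48]
#6 0x2ee→b46/s6 L1-HIT; vc=[62,48]
#7 0x3ee→b62/s6 VC-HIT; vc=[46,48]
#8 0x27b→b39/s7 MISS; vc=[46,48,55]
#9 0x2e3→b46/s6 VC-HIT; vc=[62,48,55]
#10 0x3ef→b62/s6 VC-HIT; vc=[46,48,55]
#11 0x3e7→b62/s6 L1-HIT; vc=[46,48,55]
#12 0x2e5→b46/s6 VC-HIT; vc=[62,48,55]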